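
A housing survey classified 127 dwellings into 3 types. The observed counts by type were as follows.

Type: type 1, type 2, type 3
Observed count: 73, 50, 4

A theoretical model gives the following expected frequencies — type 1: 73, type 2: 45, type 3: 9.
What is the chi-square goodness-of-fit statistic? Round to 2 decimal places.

χ² = (73−73)²/73 + (50−45)²/45 + (4−9)²/9
   = 0.000 + 0.556 + 2.778
Sum = 3.33

3.33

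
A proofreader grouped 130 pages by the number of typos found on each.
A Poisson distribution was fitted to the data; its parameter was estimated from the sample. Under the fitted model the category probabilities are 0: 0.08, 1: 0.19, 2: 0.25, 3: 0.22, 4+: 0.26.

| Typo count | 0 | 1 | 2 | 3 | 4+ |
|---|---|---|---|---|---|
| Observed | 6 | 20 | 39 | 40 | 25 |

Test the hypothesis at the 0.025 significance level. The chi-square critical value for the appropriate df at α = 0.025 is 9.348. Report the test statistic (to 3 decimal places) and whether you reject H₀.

Expected counts E_i = n·p_i: 130×0.08 = 10.4, 130×0.19 = 24.7, 130×0.25 = 32.5, 130×0.22 = 28.6, 130×0.26 = 33.8.
cat         O        E   (O−E)²/E
0           6     10.4     1.8615
1          20     24.7     0.8943
2          39     32.5     1.3000
3          40     28.6     4.5441
4+         25     33.8     2.2911
Sum = 10.891
df = 3. Since 10.891 > 9.348, we reject H₀.

10.891; reject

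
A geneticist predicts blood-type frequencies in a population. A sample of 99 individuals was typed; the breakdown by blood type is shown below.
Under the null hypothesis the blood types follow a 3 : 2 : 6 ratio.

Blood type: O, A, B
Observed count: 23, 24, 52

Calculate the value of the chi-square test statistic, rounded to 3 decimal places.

Ratio total = 11. Expected counts: 99×3/11 = 27, 99×2/11 = 18, 99×6/11 = 54.
O: (23 − 27)²/27 = 16/27 = 0.5926
A: (24 − 18)²/18 = 36/18 = 2.0000
B: (52 − 54)²/54 = 4/54 = 0.0741
Sum = 2.667

2.667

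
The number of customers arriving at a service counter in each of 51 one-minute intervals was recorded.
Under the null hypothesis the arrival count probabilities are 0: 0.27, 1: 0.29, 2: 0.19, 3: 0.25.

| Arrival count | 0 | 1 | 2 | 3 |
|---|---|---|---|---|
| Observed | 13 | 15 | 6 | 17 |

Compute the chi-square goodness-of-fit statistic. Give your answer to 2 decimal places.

2.87

Expected counts E_i = n·p_i: 51×0.27 = 13.77, 51×0.29 = 14.79, 51×0.19 = 9.69, 51×0.25 = 12.75.
χ² = (13−13.77)²/13.77 + (15−14.79)²/14.79 + (6−9.69)²/9.69 + (17−12.75)²/12.75
   = 0.043 + 0.003 + 1.405 + 1.417
Sum = 2.87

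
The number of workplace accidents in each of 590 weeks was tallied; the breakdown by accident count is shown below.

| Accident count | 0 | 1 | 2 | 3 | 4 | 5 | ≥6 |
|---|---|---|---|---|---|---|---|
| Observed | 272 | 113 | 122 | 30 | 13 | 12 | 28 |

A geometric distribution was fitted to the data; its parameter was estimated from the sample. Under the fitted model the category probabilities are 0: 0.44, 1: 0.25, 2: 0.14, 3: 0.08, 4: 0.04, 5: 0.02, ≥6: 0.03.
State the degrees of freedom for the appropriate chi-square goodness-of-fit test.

5

There are k = 7 categories and 1 parameter estimated from the data, so df = 7 − 1 − 1 = 5.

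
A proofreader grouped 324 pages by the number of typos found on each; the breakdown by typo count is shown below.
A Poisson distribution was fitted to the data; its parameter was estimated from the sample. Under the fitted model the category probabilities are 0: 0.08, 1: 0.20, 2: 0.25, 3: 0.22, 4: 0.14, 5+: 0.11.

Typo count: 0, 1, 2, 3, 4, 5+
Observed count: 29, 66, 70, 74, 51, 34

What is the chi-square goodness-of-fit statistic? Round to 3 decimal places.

Expected counts E_i = n·p_i: 324×0.08 = 25.92, 324×0.20 = 64.8, 324×0.25 = 81, 324×0.22 = 71.28, 324×0.14 = 45.36, 324×0.11 = 35.64.
0: (29 − 25.92)²/25.92 = 9.4864/25.92 = 0.3660
1: (66 − 64.8)²/64.8 = 1.44/64.8 = 0.0222
2: (70 − 81)²/81 = 121/81 = 1.4938
3: (74 − 71.28)²/71.28 = 7.3984/71.28 = 0.1038
4: (51 − 45.36)²/45.36 = 31.8096/45.36 = 0.7013
5+: (34 − 35.64)²/35.64 = 2.6896/35.64 = 0.0755
Sum = 2.763

2.763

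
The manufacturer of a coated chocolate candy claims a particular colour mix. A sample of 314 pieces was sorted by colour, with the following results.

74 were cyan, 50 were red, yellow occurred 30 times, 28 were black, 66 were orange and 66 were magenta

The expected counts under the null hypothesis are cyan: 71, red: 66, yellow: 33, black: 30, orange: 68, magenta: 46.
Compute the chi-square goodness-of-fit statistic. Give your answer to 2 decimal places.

cyan: (74 − 71)²/71 = 9/71 = 0.127
red: (50 − 66)²/66 = 256/66 = 3.879
yellow: (30 − 33)²/33 = 9/33 = 0.273
black: (28 − 30)²/30 = 4/30 = 0.133
orange: (66 − 68)²/68 = 4/68 = 0.059
magenta: (66 − 46)²/46 = 400/46 = 8.696
Sum = 13.17

13.17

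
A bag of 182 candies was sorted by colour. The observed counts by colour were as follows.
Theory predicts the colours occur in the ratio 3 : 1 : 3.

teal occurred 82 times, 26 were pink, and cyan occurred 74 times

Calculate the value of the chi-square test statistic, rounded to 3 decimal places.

0.410

Ratio total = 7. Expected counts: 182×3/7 = 78, 182×1/7 = 26, 182×3/7 = 78.
teal: (82 − 78)²/78 = 16/78 = 0.2051
pink: (26 − 26)²/26 = 0/26 = 0.0000
cyan: (74 − 78)²/78 = 16/78 = 0.2051
Sum = 0.410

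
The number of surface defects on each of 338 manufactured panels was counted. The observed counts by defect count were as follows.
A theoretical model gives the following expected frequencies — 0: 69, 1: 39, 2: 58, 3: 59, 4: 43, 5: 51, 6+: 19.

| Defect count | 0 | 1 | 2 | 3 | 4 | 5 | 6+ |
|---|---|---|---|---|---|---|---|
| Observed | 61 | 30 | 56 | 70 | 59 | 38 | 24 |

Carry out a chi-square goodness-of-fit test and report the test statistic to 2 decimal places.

0: (61 − 69)²/69 = 64/69 = 0.928
1: (30 − 39)²/39 = 81/39 = 2.077
2: (56 − 58)²/58 = 4/58 = 0.069
3: (70 − 59)²/59 = 121/59 = 2.051
4: (59 − 43)²/43 = 256/43 = 5.953
5: (38 − 51)²/51 = 169/51 = 3.314
6+: (24 − 19)²/19 = 25/19 = 1.316
Sum = 15.71

15.71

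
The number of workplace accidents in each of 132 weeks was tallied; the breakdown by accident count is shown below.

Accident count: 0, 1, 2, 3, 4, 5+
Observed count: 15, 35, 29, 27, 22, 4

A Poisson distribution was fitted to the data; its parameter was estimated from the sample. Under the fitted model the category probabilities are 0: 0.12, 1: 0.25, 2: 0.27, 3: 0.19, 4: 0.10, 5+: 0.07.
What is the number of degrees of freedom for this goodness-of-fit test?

There are k = 6 categories and 1 parameter estimated from the data, so df = 6 − 1 − 1 = 4.

4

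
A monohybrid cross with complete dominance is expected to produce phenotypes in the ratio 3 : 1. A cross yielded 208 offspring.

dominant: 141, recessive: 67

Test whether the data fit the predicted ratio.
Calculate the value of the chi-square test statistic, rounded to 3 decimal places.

Ratio total = 4. Expected counts: 208×3/4 = 156, 208×1/4 = 52.
cat            O        E   (O−E)²/E
dominant     141      156     1.4423
recessive     67       52     4.3269
Sum = 5.769

5.769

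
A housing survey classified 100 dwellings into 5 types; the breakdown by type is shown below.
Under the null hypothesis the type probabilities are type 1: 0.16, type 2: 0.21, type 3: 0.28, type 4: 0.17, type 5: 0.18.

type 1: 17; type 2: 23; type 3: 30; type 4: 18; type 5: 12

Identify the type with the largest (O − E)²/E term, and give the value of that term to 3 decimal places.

Expected counts E_i = n·p_i: 100×0.16 = 16, 100×0.21 = 21, 100×0.28 = 28, 100×0.17 = 17, 100×0.18 = 18.
χ² = (17−16)²/16 + (23−21)²/21 + (30−28)²/28 + (18−17)²/17 + (12−18)²/18
   = 0.0625 + 0.1905 + 0.1429 + 0.0588 + 2.0000
The largest term is for type 5: 2.000.

type 5, 2.000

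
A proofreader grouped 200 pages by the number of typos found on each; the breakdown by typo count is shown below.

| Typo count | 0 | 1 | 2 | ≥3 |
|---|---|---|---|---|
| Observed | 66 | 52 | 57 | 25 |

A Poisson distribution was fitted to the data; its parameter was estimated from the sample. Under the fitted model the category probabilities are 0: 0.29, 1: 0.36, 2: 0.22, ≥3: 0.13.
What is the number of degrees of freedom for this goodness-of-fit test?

There are k = 4 categories and 1 parameter estimated from the data, so df = 4 − 1 − 1 = 2.

2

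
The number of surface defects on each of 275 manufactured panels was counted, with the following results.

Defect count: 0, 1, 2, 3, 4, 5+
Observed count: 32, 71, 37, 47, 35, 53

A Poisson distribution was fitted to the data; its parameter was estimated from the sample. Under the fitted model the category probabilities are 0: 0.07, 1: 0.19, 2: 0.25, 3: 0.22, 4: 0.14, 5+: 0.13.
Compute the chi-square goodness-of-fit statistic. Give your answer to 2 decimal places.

Expected counts E_i = n·p_i: 275×0.07 = 19.25, 275×0.19 = 52.25, 275×0.25 = 68.75, 275×0.22 = 60.5, 275×0.14 = 38.5, 275×0.13 = 35.75.
0: (32 − 19.25)²/19.25 = 162.5625/19.25 = 8.445
1: (71 − 52.25)²/52.25 = 351.5625/52.25 = 6.728
2: (37 − 68.75)²/68.75 = 1008.0625/68.75 = 14.663
3: (47 − 60.5)²/60.5 = 182.25/60.5 = 3.012
4: (35 − 38.5)²/38.5 = 12.25/38.5 = 0.318
5+: (53 − 35.75)²/35.75 = 297.5625/35.75 = 8.323
Sum = 41.49

41.49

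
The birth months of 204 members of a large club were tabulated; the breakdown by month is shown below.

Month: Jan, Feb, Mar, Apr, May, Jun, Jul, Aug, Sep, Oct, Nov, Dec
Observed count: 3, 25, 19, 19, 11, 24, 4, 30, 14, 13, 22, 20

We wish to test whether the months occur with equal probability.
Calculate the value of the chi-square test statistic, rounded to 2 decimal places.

44.12

Under H₀ each category has probability 1/12, so each expected count is 204/12 = 17.
χ² = (3−17)²/17 + (25−17)²/17 + (19−17)²/17 + (19−17)²/17 + (11−17)²/17 + (24−17)²/17 + (4−17)²/17 + (30−17)²/17 + (14−17)²/17 + (13−17)²/17 + (22−17)²/17 + (20−17)²/17
   = 11.529 + 3.765 + 0.235 + 0.235 + 2.118 + 2.882 + 9.941 + 9.941 + 0.529 + 0.941 + 1.471 + 0.529
Sum = 44.12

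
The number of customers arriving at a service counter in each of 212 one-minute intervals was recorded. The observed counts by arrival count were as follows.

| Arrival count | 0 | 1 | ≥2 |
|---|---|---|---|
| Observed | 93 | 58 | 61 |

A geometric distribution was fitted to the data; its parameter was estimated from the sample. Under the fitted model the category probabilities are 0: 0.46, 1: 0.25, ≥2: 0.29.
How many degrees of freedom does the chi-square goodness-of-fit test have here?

1

There are k = 3 categories and 1 parameter estimated from the data, so df = 3 − 1 − 1 = 1.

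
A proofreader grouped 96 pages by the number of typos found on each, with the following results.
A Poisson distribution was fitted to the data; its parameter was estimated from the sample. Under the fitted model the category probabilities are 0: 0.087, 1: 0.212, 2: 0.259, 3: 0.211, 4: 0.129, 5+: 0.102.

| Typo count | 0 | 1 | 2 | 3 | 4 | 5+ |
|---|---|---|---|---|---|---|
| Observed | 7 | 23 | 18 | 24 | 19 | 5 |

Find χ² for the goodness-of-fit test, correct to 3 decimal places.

Expected counts E_i = n·p_i: 96×0.087 = 8.352, 96×0.212 = 20.352, 96×0.259 = 24.864, 96×0.211 = 20.256, 96×0.129 = 12.384, 96×0.102 = 9.792.
cat         O        E   (O−E)²/E
0           7    8.352     0.2189
1          23   20.352     0.3445
2          18   24.864     1.8949
3          24   20.256     0.6920
4          19   12.384     3.5345
5+          5    9.792     2.3451
Sum = 9.030

9.030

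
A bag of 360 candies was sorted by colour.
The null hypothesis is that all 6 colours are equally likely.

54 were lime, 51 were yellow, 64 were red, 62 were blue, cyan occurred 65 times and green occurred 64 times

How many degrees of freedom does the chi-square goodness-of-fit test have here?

There are k = 6 categories and no parameters were estimated from the data, so df = 6 − 1 = 5.

5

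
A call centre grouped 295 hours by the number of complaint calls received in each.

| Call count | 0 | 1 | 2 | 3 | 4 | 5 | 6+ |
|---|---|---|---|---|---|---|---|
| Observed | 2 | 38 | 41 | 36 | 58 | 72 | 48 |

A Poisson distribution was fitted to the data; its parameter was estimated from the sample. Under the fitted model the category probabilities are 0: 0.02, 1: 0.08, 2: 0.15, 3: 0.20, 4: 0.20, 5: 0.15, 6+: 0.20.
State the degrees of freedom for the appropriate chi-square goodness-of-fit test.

5

There are k = 7 categories and 1 parameter estimated from the data, so df = 7 − 1 − 1 = 5.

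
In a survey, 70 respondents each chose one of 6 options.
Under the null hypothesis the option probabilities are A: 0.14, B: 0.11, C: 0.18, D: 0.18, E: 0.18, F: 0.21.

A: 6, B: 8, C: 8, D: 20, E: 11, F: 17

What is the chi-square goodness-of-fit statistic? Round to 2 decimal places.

Expected counts E_i = n·p_i: 70×0.14 = 9.8, 70×0.11 = 7.7, 70×0.18 = 12.6, 70×0.18 = 12.6, 70×0.18 = 12.6, 70×0.21 = 14.7.
A: (6 − 9.8)²/9.8 = 14.44/9.8 = 1.473
B: (8 − 7.7)²/7.7 = 0.09/7.7 = 0.012
C: (8 − 12.6)²/12.6 = 21.16/12.6 = 1.679
D: (20 − 12.6)²/12.6 = 54.76/12.6 = 4.346
E: (11 − 12.6)²/12.6 = 2.56/12.6 = 0.203
F: (17 − 14.7)²/14.7 = 5.29/14.7 = 0.360
Sum = 8.07

8.07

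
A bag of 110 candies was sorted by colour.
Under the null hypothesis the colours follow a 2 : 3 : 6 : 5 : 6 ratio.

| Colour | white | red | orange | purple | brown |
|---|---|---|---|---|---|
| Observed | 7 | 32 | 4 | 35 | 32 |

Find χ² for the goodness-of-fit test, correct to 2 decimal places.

46.83

Ratio total = 22. Expected counts: 110×2/22 = 10, 110×3/22 = 15, 110×6/22 = 30, 110×5/22 = 25, 110×6/22 = 30.
cat         O        E   (O−E)²/E
white       7       10      0.900
red        32       15     19.267
orange      4       30     22.533
purple     35       25      4.000
brown      32       30      0.133
Sum = 46.83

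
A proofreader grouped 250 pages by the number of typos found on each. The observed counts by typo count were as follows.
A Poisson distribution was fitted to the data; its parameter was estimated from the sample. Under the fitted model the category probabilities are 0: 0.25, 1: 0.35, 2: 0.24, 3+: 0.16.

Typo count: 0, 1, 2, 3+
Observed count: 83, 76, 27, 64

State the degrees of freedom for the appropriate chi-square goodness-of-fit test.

There are k = 4 categories and 1 parameter estimated from the data, so df = 4 − 1 − 1 = 2.

2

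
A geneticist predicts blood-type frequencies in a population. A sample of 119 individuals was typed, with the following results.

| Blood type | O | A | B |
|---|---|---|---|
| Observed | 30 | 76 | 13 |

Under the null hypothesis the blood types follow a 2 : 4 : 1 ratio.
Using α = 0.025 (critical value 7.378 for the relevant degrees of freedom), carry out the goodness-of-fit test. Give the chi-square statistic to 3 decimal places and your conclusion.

Ratio total = 7. Expected counts: 119×2/7 = 34, 119×4/7 = 68, 119×1/7 = 17.
χ² = (30−34)²/34 + (76−68)²/68 + (13−17)²/17
   = 0.4706 + 0.9412 + 0.9412
Sum = 2.353
df = 2. Since 2.353 < 7.378, we do not reject H₀.

2.353; do not reject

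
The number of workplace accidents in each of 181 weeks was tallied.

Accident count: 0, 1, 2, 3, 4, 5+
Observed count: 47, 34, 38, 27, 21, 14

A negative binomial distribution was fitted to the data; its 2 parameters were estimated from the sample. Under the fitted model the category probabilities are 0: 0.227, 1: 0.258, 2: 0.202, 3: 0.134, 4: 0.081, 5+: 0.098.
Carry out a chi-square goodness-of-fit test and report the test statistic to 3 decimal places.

Expected counts E_i = n·p_i: 181×0.227 = 41.087, 181×0.258 = 46.698, 181×0.202 = 36.562, 181×0.134 = 24.254, 181×0.081 = 14.661, 181×0.098 = 17.738.
χ² = (47−41.087)²/41.087 + (34−46.698)²/46.698 + (38−36.562)²/36.562 + (27−24.254)²/24.254 + (21−14.661)²/14.661 + (14−17.738)²/17.738
   = 0.8510 + 3.4528 + 0.0566 + 0.3109 + 2.7408 + 0.7877
Sum = 8.200

8.200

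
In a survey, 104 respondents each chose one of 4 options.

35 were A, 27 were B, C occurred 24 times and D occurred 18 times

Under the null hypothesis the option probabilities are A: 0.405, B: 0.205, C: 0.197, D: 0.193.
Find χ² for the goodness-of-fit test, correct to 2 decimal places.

3.53

Expected counts E_i = n·p_i: 104×0.405 = 42.12, 104×0.205 = 21.32, 104×0.197 = 20.488, 104×0.193 = 20.072.
χ² = (35−42.12)²/42.12 + (27−21.32)²/21.32 + (24−20.488)²/20.488 + (18−20.072)²/20.072
   = 1.204 + 1.513 + 0.602 + 0.214
Sum = 3.53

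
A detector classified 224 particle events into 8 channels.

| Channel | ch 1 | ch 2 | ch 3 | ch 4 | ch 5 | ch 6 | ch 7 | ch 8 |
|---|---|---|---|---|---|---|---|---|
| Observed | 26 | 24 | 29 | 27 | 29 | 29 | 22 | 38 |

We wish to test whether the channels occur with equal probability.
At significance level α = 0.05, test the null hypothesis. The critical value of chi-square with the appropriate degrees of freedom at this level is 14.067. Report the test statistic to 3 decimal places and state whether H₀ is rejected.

5.714; do not reject

Under H₀ each category has probability 1/8, so each expected count is 224/8 = 28.
χ² = (26−28)²/28 + (24−28)²/28 + (29−28)²/28 + (27−28)²/28 + (29−28)²/28 + (29−28)²/28 + (22−28)²/28 + (38−28)²/28
   = 0.1429 + 0.5714 + 0.0357 + 0.0357 + 0.0357 + 0.0357 + 1.2857 + 3.5714
Sum = 5.714
df = 7. Since 5.714 < 14.067, we do not reject H₀.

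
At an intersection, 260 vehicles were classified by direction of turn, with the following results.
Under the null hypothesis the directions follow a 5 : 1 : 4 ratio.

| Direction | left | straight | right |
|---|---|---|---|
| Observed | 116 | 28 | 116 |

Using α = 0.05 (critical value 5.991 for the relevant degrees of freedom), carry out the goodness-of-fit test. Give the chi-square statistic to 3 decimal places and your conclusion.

3.046; do not reject

Ratio total = 10. Expected counts: 260×5/10 = 130, 260×1/10 = 26, 260×4/10 = 104.
χ² = (116−130)²/130 + (28−26)²/26 + (116−104)²/104
   = 1.5077 + 0.1538 + 1.3846
Sum = 3.046
df = 2. Since 3.046 < 5.991, we do not reject H₀.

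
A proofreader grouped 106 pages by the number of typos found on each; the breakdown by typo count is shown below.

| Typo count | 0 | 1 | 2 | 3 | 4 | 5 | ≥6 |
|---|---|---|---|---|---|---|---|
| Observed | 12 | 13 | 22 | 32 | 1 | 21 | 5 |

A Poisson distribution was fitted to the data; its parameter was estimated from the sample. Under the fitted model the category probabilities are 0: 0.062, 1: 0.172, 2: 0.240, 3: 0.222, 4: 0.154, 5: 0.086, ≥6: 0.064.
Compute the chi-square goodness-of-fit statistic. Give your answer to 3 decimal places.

39.844

Expected counts E_i = n·p_i: 106×0.062 = 6.572, 106×0.172 = 18.232, 106×0.240 = 25.44, 106×0.222 = 23.532, 106×0.154 = 16.324, 106×0.086 = 9.116, 106×0.064 = 6.784.
χ² = (12−6.572)²/6.572 + (13−18.232)²/18.232 + (22−25.44)²/25.44 + (32−23.532)²/23.532 + (1−16.324)²/16.324 + (21−9.116)²/9.116 + (5−6.784)²/6.784
   = 4.4831 + 1.5014 + 0.4652 + 3.0472 + 14.3853 + 15.4925 + 0.4691
Sum = 39.844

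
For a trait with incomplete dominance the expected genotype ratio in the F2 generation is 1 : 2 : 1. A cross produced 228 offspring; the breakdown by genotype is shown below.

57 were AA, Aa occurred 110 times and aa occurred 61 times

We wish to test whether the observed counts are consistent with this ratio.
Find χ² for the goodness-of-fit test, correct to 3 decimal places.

Ratio total = 4. Expected counts: 228×1/4 = 57, 228×2/4 = 114, 228×1/4 = 57.
cat         O        E   (O−E)²/E
AA         57       57     0.0000
Aa        110      114     0.1404
aa         61       57     0.2807
Sum = 0.421

0.421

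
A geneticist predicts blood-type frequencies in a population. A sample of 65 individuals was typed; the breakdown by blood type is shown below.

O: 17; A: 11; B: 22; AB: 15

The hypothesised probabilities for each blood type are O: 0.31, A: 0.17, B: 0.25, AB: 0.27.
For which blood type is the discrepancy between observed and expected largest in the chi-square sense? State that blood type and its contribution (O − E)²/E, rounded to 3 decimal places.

Expected counts E_i = n·p_i: 65×0.31 = 20.15, 65×0.17 = 11.05, 65×0.25 = 16.25, 65×0.27 = 17.55.
cat         O        E   (O−E)²/E
O          17    20.15     0.4924
A          11    11.05     0.0002
B          22    16.25     2.0346
AB         15    17.55     0.3705
The largest term is for B: 2.035.

B, 2.035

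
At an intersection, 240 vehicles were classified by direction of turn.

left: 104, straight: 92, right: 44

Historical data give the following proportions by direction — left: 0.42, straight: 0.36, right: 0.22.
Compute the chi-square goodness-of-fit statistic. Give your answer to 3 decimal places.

Expected counts E_i = n·p_i: 240×0.42 = 100.8, 240×0.36 = 86.4, 240×0.22 = 52.8.
χ² = (104−100.8)²/100.8 + (92−86.4)²/86.4 + (44−52.8)²/52.8
   = 0.1016 + 0.3630 + 1.4667
Sum = 1.931

1.931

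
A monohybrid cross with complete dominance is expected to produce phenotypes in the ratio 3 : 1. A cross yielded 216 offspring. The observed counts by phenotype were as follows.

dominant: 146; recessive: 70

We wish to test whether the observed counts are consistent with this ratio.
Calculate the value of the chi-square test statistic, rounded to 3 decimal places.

6.321

Ratio total = 4. Expected counts: 216×3/4 = 162, 216×1/4 = 54.
dominant: (146 − 162)²/162 = 256/162 = 1.5802
recessive: (70 − 54)²/54 = 256/54 = 4.7407
Sum = 6.321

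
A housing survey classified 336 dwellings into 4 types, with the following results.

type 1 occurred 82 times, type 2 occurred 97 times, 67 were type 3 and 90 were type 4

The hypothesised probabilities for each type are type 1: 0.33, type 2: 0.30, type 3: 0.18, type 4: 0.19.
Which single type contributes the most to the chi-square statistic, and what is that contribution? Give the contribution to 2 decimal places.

Expected counts E_i = n·p_i: 336×0.33 = 110.88, 336×0.30 = 100.8, 336×0.18 = 60.48, 336×0.19 = 63.84.
χ² = (82−110.88)²/110.88 + (97−100.8)²/100.8 + (67−60.48)²/60.48 + (90−63.84)²/63.84
   = 7.522 + 0.143 + 0.703 + 10.720
The largest term is for type 4: 10.72.

type 4, 10.72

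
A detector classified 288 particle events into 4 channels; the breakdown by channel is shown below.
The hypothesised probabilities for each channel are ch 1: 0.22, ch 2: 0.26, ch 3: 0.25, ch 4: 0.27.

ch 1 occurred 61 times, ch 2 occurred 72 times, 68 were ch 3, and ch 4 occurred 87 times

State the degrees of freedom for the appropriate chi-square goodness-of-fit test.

There are k = 4 categories and no parameters were estimated from the data, so df = 4 − 1 = 3.

3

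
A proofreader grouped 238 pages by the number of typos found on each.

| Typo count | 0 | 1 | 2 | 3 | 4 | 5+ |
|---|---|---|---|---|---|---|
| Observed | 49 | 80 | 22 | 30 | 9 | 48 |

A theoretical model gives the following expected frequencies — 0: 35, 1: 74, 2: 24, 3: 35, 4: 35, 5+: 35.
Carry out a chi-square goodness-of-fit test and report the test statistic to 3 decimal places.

31.110

χ² = (49−35)²/35 + (80−74)²/74 + (22−24)²/24 + (30−35)²/35 + (9−35)²/35 + (48−35)²/35
   = 5.6000 + 0.4865 + 0.1667 + 0.7143 + 19.3143 + 4.8286
Sum = 31.110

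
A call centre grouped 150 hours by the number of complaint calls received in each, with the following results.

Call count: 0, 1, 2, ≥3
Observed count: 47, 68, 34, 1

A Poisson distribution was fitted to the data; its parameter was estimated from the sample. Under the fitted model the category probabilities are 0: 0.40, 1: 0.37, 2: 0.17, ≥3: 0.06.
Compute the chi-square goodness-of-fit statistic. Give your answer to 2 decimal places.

15.58

Expected counts E_i = n·p_i: 150×0.40 = 60, 150×0.37 = 55.5, 150×0.17 = 25.5, 150×0.06 = 9.
χ² = (47−60)²/60 + (68−55.5)²/55.5 + (34−25.5)²/25.5 + (1−9)²/9
   = 2.817 + 2.815 + 2.833 + 7.111
Sum = 15.58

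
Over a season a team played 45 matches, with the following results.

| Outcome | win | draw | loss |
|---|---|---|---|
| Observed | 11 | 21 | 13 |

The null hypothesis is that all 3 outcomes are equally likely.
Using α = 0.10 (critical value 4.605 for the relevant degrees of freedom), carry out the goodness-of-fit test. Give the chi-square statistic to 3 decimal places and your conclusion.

Under H₀ each category has probability 1/3, so each expected count is 45/3 = 15.
win: (11 − 15)²/15 = 16/15 = 1.0667
draw: (21 − 15)²/15 = 36/15 = 2.4000
loss: (13 − 15)²/15 = 4/15 = 0.2667
Sum = 3.733
df = 2. Since 3.733 < 4.605, we do not reject H₀.

3.733; do not reject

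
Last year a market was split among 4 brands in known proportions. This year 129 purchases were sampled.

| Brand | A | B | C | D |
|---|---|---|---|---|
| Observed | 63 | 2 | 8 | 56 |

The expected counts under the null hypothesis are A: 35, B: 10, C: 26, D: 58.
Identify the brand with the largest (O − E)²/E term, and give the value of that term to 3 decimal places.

cat         O        E   (O−E)²/E
A          63       35    22.4000
B           2       10     6.4000
C           8       26    12.4615
D          56       58     0.0690
The largest term is for A: 22.400.

A, 22.400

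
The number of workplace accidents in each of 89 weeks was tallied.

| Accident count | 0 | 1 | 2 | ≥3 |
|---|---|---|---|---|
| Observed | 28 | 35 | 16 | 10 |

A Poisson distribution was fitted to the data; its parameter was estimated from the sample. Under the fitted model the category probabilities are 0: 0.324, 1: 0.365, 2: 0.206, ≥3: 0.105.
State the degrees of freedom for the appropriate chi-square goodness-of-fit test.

2

There are k = 4 categories and 1 parameter estimated from the data, so df = 4 − 1 − 1 = 2.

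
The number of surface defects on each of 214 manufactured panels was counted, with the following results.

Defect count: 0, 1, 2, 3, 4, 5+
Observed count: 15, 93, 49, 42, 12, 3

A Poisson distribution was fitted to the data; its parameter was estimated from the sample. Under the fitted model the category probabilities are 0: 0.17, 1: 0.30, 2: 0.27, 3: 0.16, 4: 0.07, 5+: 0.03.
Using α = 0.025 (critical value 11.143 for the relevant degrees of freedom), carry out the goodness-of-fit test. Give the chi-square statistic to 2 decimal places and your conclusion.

30.99; reject

Expected counts E_i = n·p_i: 214×0.17 = 36.38, 214×0.30 = 64.2, 214×0.27 = 57.78, 214×0.16 = 34.24, 214×0.07 = 14.98, 214×0.03 = 6.42.
cat         O        E   (O−E)²/E
0          15    36.38     12.565
1          93     64.2     12.920
2          49    57.78      1.334
3          42    34.24      1.759
4          12    14.98      0.593
5+          3     6.42      1.822
Sum = 30.99
df = 4. Since 30.99 > 11.143, we reject H₀.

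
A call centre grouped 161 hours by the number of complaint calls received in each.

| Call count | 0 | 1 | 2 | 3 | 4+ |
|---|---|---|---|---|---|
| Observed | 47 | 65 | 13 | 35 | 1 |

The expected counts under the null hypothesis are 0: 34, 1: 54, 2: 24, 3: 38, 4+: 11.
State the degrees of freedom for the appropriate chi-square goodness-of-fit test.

4

There are k = 5 categories and no parameters were estimated from the data, so df = 5 − 1 = 4.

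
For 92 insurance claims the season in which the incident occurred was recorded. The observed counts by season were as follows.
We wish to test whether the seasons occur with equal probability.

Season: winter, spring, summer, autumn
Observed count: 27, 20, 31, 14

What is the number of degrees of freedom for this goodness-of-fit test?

There are k = 4 categories and no parameters were estimated from the data, so df = 4 − 1 = 3.

3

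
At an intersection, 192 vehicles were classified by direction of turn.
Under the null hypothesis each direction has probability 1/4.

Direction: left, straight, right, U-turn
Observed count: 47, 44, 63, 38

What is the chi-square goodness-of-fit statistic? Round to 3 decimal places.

7.125

Under H₀ each category has probability 1/4, so each expected count is 192/4 = 48.
cat           O        E   (O−E)²/E
left         47       48     0.0208
straight     44       48     0.3333
right        63       48     4.6875
U-turn       38       48     2.0833
Sum = 7.125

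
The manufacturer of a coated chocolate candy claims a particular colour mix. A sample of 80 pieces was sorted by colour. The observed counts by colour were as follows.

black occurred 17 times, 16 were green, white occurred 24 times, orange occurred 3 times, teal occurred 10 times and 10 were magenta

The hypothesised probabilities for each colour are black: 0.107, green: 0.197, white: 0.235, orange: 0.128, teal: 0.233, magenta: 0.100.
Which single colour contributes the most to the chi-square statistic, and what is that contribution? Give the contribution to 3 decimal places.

black, 8.322

Expected counts E_i = n·p_i: 80×0.107 = 8.56, 80×0.197 = 15.76, 80×0.235 = 18.8, 80×0.128 = 10.24, 80×0.233 = 18.64, 80×0.100 = 8.
black: (17 − 8.56)²/8.56 = 71.2336/8.56 = 8.3217
green: (16 − 15.76)²/15.76 = 0.0576/15.76 = 0.0037
white: (24 − 18.8)²/18.8 = 27.04/18.8 = 1.4383
orange: (3 − 10.24)²/10.24 = 52.4176/10.24 = 5.1189
teal: (10 − 18.64)²/18.64 = 74.6496/18.64 = 4.0048
magenta: (10 − 8)²/8 = 4/8 = 0.5000
The largest term is for black: 8.322.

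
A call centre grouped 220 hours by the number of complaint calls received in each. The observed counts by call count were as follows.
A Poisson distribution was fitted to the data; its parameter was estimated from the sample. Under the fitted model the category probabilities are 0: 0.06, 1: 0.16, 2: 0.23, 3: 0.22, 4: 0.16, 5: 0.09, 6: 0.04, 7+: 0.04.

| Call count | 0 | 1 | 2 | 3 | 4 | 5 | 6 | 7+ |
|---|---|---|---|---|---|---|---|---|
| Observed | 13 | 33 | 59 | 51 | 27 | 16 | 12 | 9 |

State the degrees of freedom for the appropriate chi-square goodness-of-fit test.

There are k = 8 categories and 1 parameter estimated from the data, so df = 8 − 1 − 1 = 6.

6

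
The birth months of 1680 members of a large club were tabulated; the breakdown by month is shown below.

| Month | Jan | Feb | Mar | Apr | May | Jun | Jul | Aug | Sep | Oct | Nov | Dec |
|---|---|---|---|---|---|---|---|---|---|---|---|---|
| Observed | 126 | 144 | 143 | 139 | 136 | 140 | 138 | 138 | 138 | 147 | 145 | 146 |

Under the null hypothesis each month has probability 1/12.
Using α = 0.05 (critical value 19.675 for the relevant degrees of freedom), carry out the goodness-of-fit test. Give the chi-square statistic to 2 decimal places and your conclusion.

2.57; do not reject

Under H₀ each category has probability 1/12, so each expected count is 1680/12 = 140.
cat         O        E   (O−E)²/E
Jan       126      140      1.400
Feb       144      140      0.114
Mar       143      140      0.064
Apr       139      140      0.007
May       136      140      0.114
Jun       140      140      0.000
Jul       138      140      0.029
Aug       138      140      0.029
Sep       138      140      0.029
Oct       147      140      0.350
Nov       145      140      0.179
Dec       146      140      0.257
Sum = 2.57
df = 11. Since 2.57 < 19.675, we do not reject H₀.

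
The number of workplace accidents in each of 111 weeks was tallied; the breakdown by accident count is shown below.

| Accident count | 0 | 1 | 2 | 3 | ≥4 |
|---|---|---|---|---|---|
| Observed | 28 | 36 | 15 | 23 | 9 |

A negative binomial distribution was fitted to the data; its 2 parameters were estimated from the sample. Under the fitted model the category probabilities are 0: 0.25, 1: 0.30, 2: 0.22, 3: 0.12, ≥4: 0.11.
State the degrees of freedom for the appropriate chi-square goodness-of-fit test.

2

There are k = 5 categories and 2 parameters estimated from the data, so df = 5 − 1 − 2 = 2.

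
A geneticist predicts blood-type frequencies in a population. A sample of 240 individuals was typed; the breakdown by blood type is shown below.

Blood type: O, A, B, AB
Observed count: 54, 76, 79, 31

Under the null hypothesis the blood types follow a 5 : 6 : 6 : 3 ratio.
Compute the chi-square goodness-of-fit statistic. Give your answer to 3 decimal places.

2.197

Ratio total = 20. Expected counts: 240×5/20 = 60, 240×6/20 = 72, 240×6/20 = 72, 240×3/20 = 36.
O: (54 − 60)²/60 = 36/60 = 0.6000
A: (76 − 72)²/72 = 16/72 = 0.2222
B: (79 − 72)²/72 = 49/72 = 0.6806
AB: (31 − 36)²/36 = 25/36 = 0.6944
Sum = 2.197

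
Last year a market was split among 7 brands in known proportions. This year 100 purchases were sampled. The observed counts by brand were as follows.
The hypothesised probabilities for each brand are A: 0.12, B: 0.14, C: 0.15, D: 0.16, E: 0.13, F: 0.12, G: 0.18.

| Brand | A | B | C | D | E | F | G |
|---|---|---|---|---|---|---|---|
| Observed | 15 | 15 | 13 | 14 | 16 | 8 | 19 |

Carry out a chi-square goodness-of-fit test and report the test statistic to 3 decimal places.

3.419

Expected counts E_i = n·p_i: 100×0.12 = 12, 100×0.14 = 14, 100×0.15 = 15, 100×0.16 = 16, 100×0.13 = 13, 100×0.12 = 12, 100×0.18 = 18.
A: (15 − 12)²/12 = 9/12 = 0.7500
B: (15 − 14)²/14 = 1/14 = 0.0714
C: (13 − 15)²/15 = 4/15 = 0.2667
D: (14 − 16)²/16 = 4/16 = 0.2500
E: (16 − 13)²/13 = 9/13 = 0.6923
F: (8 − 12)²/12 = 16/12 = 1.3333
G: (19 − 18)²/18 = 1/18 = 0.0556
Sum = 3.419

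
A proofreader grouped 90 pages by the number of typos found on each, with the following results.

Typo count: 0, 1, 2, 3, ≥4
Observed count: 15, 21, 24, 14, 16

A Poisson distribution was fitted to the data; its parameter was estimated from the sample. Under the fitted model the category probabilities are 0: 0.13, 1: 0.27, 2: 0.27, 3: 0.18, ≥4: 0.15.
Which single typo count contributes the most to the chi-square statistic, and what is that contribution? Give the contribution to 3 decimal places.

Expected counts E_i = n·p_i: 90×0.13 = 11.7, 90×0.27 = 24.3, 90×0.27 = 24.3, 90×0.18 = 16.2, 90×0.15 = 13.5.
0: (15 − 11.7)²/11.7 = 10.89/11.7 = 0.9308
1: (21 − 24.3)²/24.3 = 10.89/24.3 = 0.4481
2: (24 − 24.3)²/24.3 = 0.09/24.3 = 0.0037
3: (14 − 16.2)²/16.2 = 4.84/16.2 = 0.2988
≥4: (16 − 13.5)²/13.5 = 6.25/13.5 = 0.4630
The largest term is for 0: 0.931.

0, 0.931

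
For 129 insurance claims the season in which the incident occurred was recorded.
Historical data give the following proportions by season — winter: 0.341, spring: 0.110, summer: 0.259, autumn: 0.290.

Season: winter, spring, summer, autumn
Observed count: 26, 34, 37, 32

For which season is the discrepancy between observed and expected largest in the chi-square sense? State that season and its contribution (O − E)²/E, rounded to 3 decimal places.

spring, 27.656

Expected counts E_i = n·p_i: 129×0.341 = 43.989, 129×0.110 = 14.19, 129×0.259 = 33.411, 129×0.290 = 37.41.
winter: (26 − 43.989)²/43.989 = 323.604121/43.989 = 7.3565
spring: (34 − 14.19)²/14.19 = 392.4361/14.19 = 27.6558
summer: (37 − 33.411)²/33.411 = 12.880921/33.411 = 0.3855
autumn: (32 − 37.41)²/37.41 = 29.2681/37.41 = 0.7824
The largest term is for spring: 27.656.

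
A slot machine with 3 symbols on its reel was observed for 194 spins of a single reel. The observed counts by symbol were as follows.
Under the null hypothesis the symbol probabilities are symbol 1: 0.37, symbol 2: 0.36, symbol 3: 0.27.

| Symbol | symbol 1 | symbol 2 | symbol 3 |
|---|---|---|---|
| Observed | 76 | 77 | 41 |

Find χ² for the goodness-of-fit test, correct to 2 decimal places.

3.45

Expected counts E_i = n·p_i: 194×0.37 = 71.78, 194×0.36 = 69.84, 194×0.27 = 52.38.
symbol 1: (76 − 71.78)²/71.78 = 17.8084/71.78 = 0.248
symbol 2: (77 − 69.84)²/69.84 = 51.2656/69.84 = 0.734
symbol 3: (41 − 52.38)²/52.38 = 129.5044/52.38 = 2.472
Sum = 3.45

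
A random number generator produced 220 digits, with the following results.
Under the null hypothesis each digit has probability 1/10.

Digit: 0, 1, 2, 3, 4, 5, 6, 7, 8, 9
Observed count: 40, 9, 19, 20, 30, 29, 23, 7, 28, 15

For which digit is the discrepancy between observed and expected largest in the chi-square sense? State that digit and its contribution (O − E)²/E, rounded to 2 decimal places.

0, 14.73

Expected count for each of the 10 categories: 220/10 = 22.
0: (40 − 22)²/22 = 324/22 = 14.727
1: (9 − 22)²/22 = 169/22 = 7.682
2: (19 − 22)²/22 = 9/22 = 0.409
3: (20 − 22)²/22 = 4/22 = 0.182
4: (30 − 22)²/22 = 64/22 = 2.909
5: (29 − 22)²/22 = 49/22 = 2.227
6: (23 − 22)²/22 = 1/22 = 0.045
7: (7 − 22)²/22 = 225/22 = 10.227
8: (28 − 22)²/22 = 36/22 = 1.636
9: (15 − 22)²/22 = 49/22 = 2.227
The largest term is for 0: 14.73.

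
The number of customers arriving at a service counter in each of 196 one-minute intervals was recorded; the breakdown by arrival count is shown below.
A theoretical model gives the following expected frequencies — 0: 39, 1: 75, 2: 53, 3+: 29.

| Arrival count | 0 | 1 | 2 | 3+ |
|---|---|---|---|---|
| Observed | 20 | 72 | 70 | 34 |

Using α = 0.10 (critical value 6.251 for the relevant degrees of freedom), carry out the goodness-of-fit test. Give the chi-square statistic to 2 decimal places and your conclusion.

15.69; reject

cat         O        E   (O−E)²/E
0          20       39      9.256
1          72       75      0.120
2          70       53      5.453
3+         34       29      0.862
Sum = 15.69
df = 3. Since 15.69 > 6.251, we reject H₀.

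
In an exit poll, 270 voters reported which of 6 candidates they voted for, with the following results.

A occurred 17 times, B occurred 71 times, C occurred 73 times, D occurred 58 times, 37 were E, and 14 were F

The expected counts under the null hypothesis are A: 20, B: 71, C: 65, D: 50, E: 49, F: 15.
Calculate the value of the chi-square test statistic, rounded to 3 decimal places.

cat         O        E   (O−E)²/E
A          17       20     0.4500
B          71       71     0.0000
C          73       65     0.9846
D          58       50     1.2800
E          37       49     2.9388
F          14       15     0.0667
Sum = 5.720

5.720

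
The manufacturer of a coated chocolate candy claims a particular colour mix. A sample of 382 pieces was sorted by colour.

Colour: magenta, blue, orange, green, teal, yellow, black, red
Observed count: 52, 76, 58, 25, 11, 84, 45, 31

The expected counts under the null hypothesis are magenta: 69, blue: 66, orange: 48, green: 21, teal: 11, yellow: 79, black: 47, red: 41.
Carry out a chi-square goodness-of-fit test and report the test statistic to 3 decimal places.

11.389

cat          O        E   (O−E)²/E
magenta     52       69     4.1884
blue        76       66     1.5152
orange      58       48     2.0833
green       25       21     0.7619
teal        11       11     0.0000
yellow      84       79     0.3165
black       45       47     0.0851
red         31       41     2.4390
Sum = 11.389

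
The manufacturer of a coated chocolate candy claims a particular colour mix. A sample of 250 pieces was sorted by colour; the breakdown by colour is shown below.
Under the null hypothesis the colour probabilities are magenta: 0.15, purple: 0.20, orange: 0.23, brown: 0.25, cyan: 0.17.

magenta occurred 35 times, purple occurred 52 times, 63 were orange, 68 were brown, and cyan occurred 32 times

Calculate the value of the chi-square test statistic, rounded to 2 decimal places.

Expected counts E_i = n·p_i: 250×0.15 = 37.5, 250×0.20 = 50, 250×0.23 = 57.5, 250×0.25 = 62.5, 250×0.17 = 42.5.
cat          O        E   (O−E)²/E
magenta     35     37.5      0.167
purple      52       50      0.080
orange      63     57.5      0.526
brown       68     62.5      0.484
cyan        32     42.5      2.594
Sum = 3.85

3.85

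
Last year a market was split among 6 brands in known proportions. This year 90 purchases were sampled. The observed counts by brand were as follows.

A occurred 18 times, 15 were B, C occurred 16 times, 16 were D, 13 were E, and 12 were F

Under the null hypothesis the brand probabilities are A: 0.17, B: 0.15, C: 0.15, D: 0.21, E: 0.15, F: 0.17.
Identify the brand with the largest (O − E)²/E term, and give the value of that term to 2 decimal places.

F, 0.71

Expected counts E_i = n·p_i: 90×0.17 = 15.3, 90×0.15 = 13.5, 90×0.15 = 13.5, 90×0.21 = 18.9, 90×0.15 = 13.5, 90×0.17 = 15.3.
χ² = (18−15.3)²/15.3 + (15−13.5)²/13.5 + (16−13.5)²/13.5 + (16−18.9)²/18.9 + (13−13.5)²/13.5 + (12−15.3)²/15.3
   = 0.476 + 0.167 + 0.463 + 0.445 + 0.019 + 0.712
The largest term is for F: 0.71.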